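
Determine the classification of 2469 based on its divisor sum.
deficient

Proper divisors of 2469: sum = 1 + 3 + 823 = 827
Since 827 < 2469, 2469 is deficient.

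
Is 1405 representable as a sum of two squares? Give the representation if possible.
6² + 37² (a=6, b=37)

Factorization: 1405 = 5 × 281
By Fermat: n is sum of two squares iff every prime p ≡ 3 (mod 4) appears to even power.
All primes ≡ 3 (mod 4) appear to even power.
Search a = 0, 1, 2, … for 1405 - a² a perfect square: first hit at a = 6: 1405 - 36 = 1369 = 37².
1405 = 6² + 37² = 36 + 1369 ✓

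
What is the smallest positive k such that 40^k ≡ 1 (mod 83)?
41

83 is prime, so ord(40) divides φ(83) = 82.
Divisors of 82: 1, 2, 41, 82.
Repeated squaring: 40^1 ≡ 40, 40^2 ≡ 23, 40^4 ≡ 31, 40^8 ≡ 48, 40^16 ≡ 63, 40^32 ≡ 68, 40^64 ≡ 59 (mod 83).
Test 40^d mod 83 for each divisor d in increasing order:
40^1 ≡ 40
40^2 ≡ 23
40^41 = 40^32·40^8·40^1 ≡ 1  ← first divisor giving 1
The order is 41.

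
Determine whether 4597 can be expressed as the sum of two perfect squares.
41² + 54² (a=41, b=54)

Factorization: 4597 = 4597
By Fermat: n is sum of two squares iff every prime p ≡ 3 (mod 4) appears to even power.
All primes ≡ 3 (mod 4) appear to even power.
Search a = 0, 1, 2, … for 4597 - a² a perfect square: first hit at a = 41: 4597 - 1681 = 2916 = 54².
4597 = 41² + 54² = 1681 + 2916 ✓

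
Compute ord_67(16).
33

67 is prime, so ord(16) divides φ(67) = 66.
Divisors of 66: 1, 2, 3, 6, 11, 22, 33, 66.
Repeated squaring: 16^1 ≡ 16, 16^2 ≡ 55, 16^4 ≡ 10, 16^8 ≡ 33, 16^16 ≡ 17, 16^32 ≡ 21, 16^64 ≡ 39 (mod 67).
Test 16^d mod 67 for each divisor d in increasing order:
16^1 ≡ 16
16^2 ≡ 55
16^3 = 16^2·16^1 ≡ 9
16^6 = 16^4·16^2 ≡ 14
16^11 = 16^8·16^2·16^1 ≡ 29
16^22 = 16^16·16^4·16^2 ≡ 37
16^33 = 16^32·16^1 ≡ 1  ← first divisor giving 1
The order is 33.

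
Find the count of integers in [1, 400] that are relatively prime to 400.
160

400 = 2^4 × 5^2
φ(n) = n × ∏(1 - 1/p) for each prime p dividing n
φ(400) = 400 × (1 - 1/2) × (1 - 1/5) = 160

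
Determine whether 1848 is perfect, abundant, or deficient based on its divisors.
abundant

Proper divisors of 1848: sum = 1 + 2 + 3 + 4 + 6 + 7 + 8 + 11 + ... + 308 + 462 + 616 + 924 (31 divisors) = 3912
Since 3912 > 1848, 1848 is abundant.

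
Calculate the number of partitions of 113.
851376628

p(n) counts ways to write n as a sum of positive integers (order ignored).
Euler's pentagonal recurrence: p(k) = p(k-1) + p(k-2) - p(k-5) - p(k-7) + p(k-12) + p(k-15) - ... (offsets j(3j∓1)/2, signs ++--, p(0)=1, p(<0)=0).
DP table for k = 0..112: p(0)=1, p(1)=1, p(2)=2, p(3)=3, p(4)=5, p(5)=7, p(6)=11, p(7)=15, p(8)=22, p(9)=30, p(10)=42, p(11)=56, p(12)=77, p(13)=101, p(14)=135, p(15)=176, p(16)=231, p(17)=297, p(18)=385, p(19)=490, p(20)=627, p(21)=792, p(22)=1002, p(23)=1255, p(24)=1575, p(25)=1958, p(26)=2436, p(27)=3010, p(28)=3718, p(29)=4565, p(30)=5604, p(31)=6842, p(32)=8349, p(33)=10143, p(34)=12310, p(35)=14883, p(36)=17977, p(37)=21637, p(38)=26015, p(39)=31185, p(40)=37338, p(41)=44583, p(42)=53174, p(43)=63261, p(44)=75175, p(45)=89134, p(46)=105558, p(47)=124754, p(48)=147273, p(49)=173525, p(50)=204226, p(51)=239943, p(52)=281589, p(53)=329931, p(54)=386155, p(55)=451276, p(56)=526823, p(57)=614154, p(58)=715220, p(59)=831820, p(60)=966467, p(61)=1121505, p(62)=1300156, p(63)=1505499, p(64)=1741630, p(65)=2012558, p(66)=2323520, p(67)=2679689, p(68)=3087735, p(69)=3554345, p(70)=4087968, p(71)=4697205, p(72)=5392783, p(73)=6185689, p(74)=7089500, p(75)=8118264, p(76)=9289091, p(77)=10619863, p(78)=12132164, p(79)=13848650, p(80)=15796476, p(81)=18004327, p(82)=20506255, p(83)=23338469, p(84)=26543660, p(85)=30167357, p(86)=34262962, p(87)=38887673, p(88)=44108109, p(89)=49995925, p(90)=56634173, p(91)=64112359, p(92)=72533807, p(93)=82010177, p(94)=92669720, p(95)=104651419, p(96)=118114304, p(97)=133230930, p(98)=150198136, p(99)=169229875, p(100)=190569292, p(101)=214481126, p(102)=241265379, p(103)=271248950, p(104)=304801365, p(105)=342325709, p(106)=384276336, p(107)=431149389, p(108)=483502844, p(109)=541946240, p(110)=607163746, p(111)=679903203, p(112)=761002156.
Final step: p(113) = p(112) + p(111) - p(108) - p(106) + p(101) + p(98) - p(91) - p(87) + p(78) + p(73) - p(62) - p(56) + p(43) + p(36) - p(21) - p(13)
= 761002156 + 679903203 - 483502844 - 384276336 + 214481126 + 150198136 - 64112359 - 38887673 + 12132164 + 6185689 - 1300156 - 526823 + 63261 + 17977 - 792 - 101
= 851376628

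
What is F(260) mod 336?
45

Matrix identity: Q^n = [[F_(n+1), F_n], [F_n, F_(n-1)]] with Q = [[1,1],[1,0]].
n = 260 = 100000100₂. Square-and-multiply, entries mod 336:
Q^1 = [[1,1],[1,0]]
Q^2 = (Q^1)² = [[2,1],[1,1]]
Q^4 = (Q^2)² = [[5,3],[3,2]]
Q^8 = (Q^4)² = [[34,21],[21,13]]
Q^16 = (Q^8)² = [[253,315],[315,274]]
Q^32 = (Q^16)² = [[274,21],[21,253]]
Q^65 = (Q^32)²·Q = [[232,253],[253,315]]
Q^130 = (Q^65)² = [[233,295],[295,274]]
Q^260 = (Q^130)² = [[194,45],[45,149]]
F_260 mod 336 = Q^260[0][1] = 45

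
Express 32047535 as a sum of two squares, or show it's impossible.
Not possible

Factorization: 32047535 = 5 × 13 × 79^3
By Fermat: n is sum of two squares iff every prime p ≡ 3 (mod 4) appears to even power.
Prime(s) ≡ 3 (mod 4) with odd exponent: [(79, 3)]
Therefore 32047535 cannot be expressed as a² + b².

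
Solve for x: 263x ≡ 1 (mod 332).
255

gcd(263, 332) = 1, so the inverse exists.
Extended Euclidean algorithm on (332, 263):
332 = 1 × 263 + 69  ⟹  69 = (1)·332 + (-1)·263
263 = 3 × 69 + 56  ⟹  56 = (-3)·332 + (4)·263
69 = 1 × 56 + 13  ⟹  13 = (4)·332 + (-5)·263
56 = 4 × 13 + 4  ⟹  4 = (-19)·332 + (24)·263
13 = 3 × 4 + 1  ⟹  1 = (61)·332 + (-77)·263
So (-77)·263 ≡ 1 (mod 332), i.e. 263^(-1) ≡ -77 ≡ 255 (mod 332).
Check: 263 × 255 = 67065 ≡ 1 (mod 332)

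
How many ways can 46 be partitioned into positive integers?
105558

p(n) counts ways to write n as a sum of positive integers (order ignored).
Euler's pentagonal recurrence: p(k) = p(k-1) + p(k-2) - p(k-5) - p(k-7) + p(k-12) + p(k-15) - ... (offsets j(3j∓1)/2, signs ++--, p(0)=1, p(<0)=0).
DP table for k = 0..45: p(0)=1, p(1)=1, p(2)=2, p(3)=3, p(4)=5, p(5)=7, p(6)=11, p(7)=15, p(8)=22, p(9)=30, p(10)=42, p(11)=56, p(12)=77, p(13)=101, p(14)=135, p(15)=176, p(16)=231, p(17)=297, p(18)=385, p(19)=490, p(20)=627, p(21)=792, p(22)=1002, p(23)=1255, p(24)=1575, p(25)=1958, p(26)=2436, p(27)=3010, p(28)=3718, p(29)=4565, p(30)=5604, p(31)=6842, p(32)=8349, p(33)=10143, p(34)=12310, p(35)=14883, p(36)=17977, p(37)=21637, p(38)=26015, p(39)=31185, p(40)=37338, p(41)=44583, p(42)=53174, p(43)=63261, p(44)=75175, p(45)=89134.
Final step: p(46) = p(45) + p(44) - p(41) - p(39) + p(34) + p(31) - p(24) - p(20) + p(11) + p(6)
= 89134 + 75175 - 44583 - 31185 + 12310 + 6842 - 1575 - 627 + 56 + 11
= 105558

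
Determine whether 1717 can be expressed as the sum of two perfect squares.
6² + 41² (a=6, b=41)

Factorization: 1717 = 17 × 101
By Fermat: n is sum of two squares iff every prime p ≡ 3 (mod 4) appears to even power.
All primes ≡ 3 (mod 4) appear to even power.
Search a = 0, 1, 2, … for 1717 - a² a perfect square: first hit at a = 6: 1717 - 36 = 1681 = 41².
1717 = 6² + 41² = 36 + 1681 ✓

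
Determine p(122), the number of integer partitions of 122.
2291320912

p(n) counts ways to write n as a sum of positive integers (order ignored).
Euler's pentagonal recurrence: p(k) = p(k-1) + p(k-2) - p(k-5) - p(k-7) + p(k-12) + p(k-15) - ... (offsets j(3j∓1)/2, signs ++--, p(0)=1, p(<0)=0).
DP table for k = 0..121: p(0)=1, p(1)=1, p(2)=2, p(3)=3, p(4)=5, p(5)=7, p(6)=11, p(7)=15, p(8)=22, p(9)=30, p(10)=42, p(11)=56, p(12)=77, p(13)=101, p(14)=135, p(15)=176, p(16)=231, p(17)=297, p(18)=385, p(19)=490, p(20)=627, p(21)=792, p(22)=1002, p(23)=1255, p(24)=1575, p(25)=1958, p(26)=2436, p(27)=3010, p(28)=3718, p(29)=4565, p(30)=5604, p(31)=6842, p(32)=8349, p(33)=10143, p(34)=12310, p(35)=14883, p(36)=17977, p(37)=21637, p(38)=26015, p(39)=31185, p(40)=37338, p(41)=44583, p(42)=53174, p(43)=63261, p(44)=75175, p(45)=89134, p(46)=105558, p(47)=124754, p(48)=147273, p(49)=173525, p(50)=204226, p(51)=239943, p(52)=281589, p(53)=329931, p(54)=386155, p(55)=451276, p(56)=526823, p(57)=614154, p(58)=715220, p(59)=831820, p(60)=966467, p(61)=1121505, p(62)=1300156, p(63)=1505499, p(64)=1741630, p(65)=2012558, p(66)=2323520, p(67)=2679689, p(68)=3087735, p(69)=3554345, p(70)=4087968, p(71)=4697205, p(72)=5392783, p(73)=6185689, p(74)=7089500, p(75)=8118264, p(76)=9289091, p(77)=10619863, p(78)=12132164, p(79)=13848650, p(80)=15796476, p(81)=18004327, p(82)=20506255, p(83)=23338469, p(84)=26543660, p(85)=30167357, p(86)=34262962, p(87)=38887673, p(88)=44108109, p(89)=49995925, p(90)=56634173, p(91)=64112359, p(92)=72533807, p(93)=82010177, p(94)=92669720, p(95)=104651419, p(96)=118114304, p(97)=133230930, p(98)=150198136, p(99)=169229875, p(100)=190569292, p(101)=214481126, p(102)=241265379, p(103)=271248950, p(104)=304801365, p(105)=342325709, p(106)=384276336, p(107)=431149389, p(108)=483502844, p(109)=541946240, p(110)=607163746, p(111)=679903203, p(112)=761002156, p(113)=851376628, p(114)=952050665, p(115)=1064144451, p(116)=1188908248, p(117)=1327710076, p(118)=1482074143, p(119)=1653668665, p(120)=1844349560, p(121)=2056148051.
Final step: p(122) = p(121) + p(120) - p(117) - p(115) + p(110) + p(107) - p(100) - p(96) + p(87) + p(82) - p(71) - p(65) + p(52) + p(45) - p(30) - p(22) + p(5)
= 2056148051 + 1844349560 - 1327710076 - 1064144451 + 607163746 + 431149389 - 190569292 - 118114304 + 38887673 + 20506255 - 4697205 - 2012558 + 281589 + 89134 - 5604 - 1002 + 7
= 2291320912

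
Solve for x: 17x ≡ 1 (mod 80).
33

gcd(17, 80) = 1, so the inverse exists.
Extended Euclidean algorithm on (80, 17):
80 = 4 × 17 + 12  ⟹  12 = (1)·80 + (-4)·17
17 = 1 × 12 + 5  ⟹  5 = (-1)·80 + (5)·17
12 = 2 × 5 + 2  ⟹  2 = (3)·80 + (-14)·17
5 = 2 × 2 + 1  ⟹  1 = (-7)·80 + (33)·17
So (33)·17 ≡ 1 (mod 80), i.e. 17^(-1) ≡ 33 (mod 80).
Check: 17 × 33 = 561 ≡ 1 (mod 80)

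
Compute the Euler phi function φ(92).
44

92 = 2^2 × 23
φ(n) = n × ∏(1 - 1/p) for each prime p dividing n
φ(92) = 92 × (1 - 1/2) × (1 - 1/23) = 44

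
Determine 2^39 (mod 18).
8

Repeated squaring. Binary of 39 = 100111.
2^1 ≡ 2 (mod 18); 2^2 ≡ 4 (mod 18); 2^4 ≡ 16 (mod 18); 2^8 ≡ 4 (mod 18); 2^16 ≡ 16 (mod 18); 2^32 ≡ 4 (mod 18)
2^39 = 2^1 × 2^2 × 2^4 × 2^32 ≡ 8 (mod 18)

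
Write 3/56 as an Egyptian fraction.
1/19 + 1/1064

Greedy algorithm:
3/56: ceiling(56/3) = 19, use 1/19
1/1064: ceiling(1064/1) = 1064, use 1/1064
Result: 3/56 = 1/19 + 1/1064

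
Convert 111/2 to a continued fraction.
[55; 2]

Euclidean algorithm steps:
111 = 55 × 2 + 1
2 = 2 × 1 + 0
Continued fraction: [55; 2]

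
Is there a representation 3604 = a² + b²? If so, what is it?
2² + 60² (a=2, b=60)

Factorization: 3604 = 2^2 × 17 × 53
By Fermat: n is sum of two squares iff every prime p ≡ 3 (mod 4) appears to even power.
All primes ≡ 3 (mod 4) appear to even power.
Search a = 0, 1, 2, … for 3604 - a² a perfect square: first hit at a = 2: 3604 - 4 = 3600 = 60².
3604 = 2² + 60² = 4 + 3600 ✓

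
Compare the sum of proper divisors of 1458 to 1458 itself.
abundant

Proper divisors of 1458: sum = 1 + 2 + 3 + 6 + 9 + 18 + 27 + 54 + 81 + 162 + 243 + 486 + 729 = 1821
Since 1821 > 1458, 1458 is abundant.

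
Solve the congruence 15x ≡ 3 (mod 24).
x ≡ 5 (mod 8)

gcd(15, 24) = 3, which divides 3, so solutions exist.
Divide through by 3: 5x ≡ 1 (mod 8).
Find 5^(-1) mod 8 by the extended Euclidean algorithm:
8 = 1 × 5 + 3  ⟹  3 = (1)·8 + (-1)·5
5 = 1 × 3 + 2  ⟹  2 = (-1)·8 + (2)·5
3 = 1 × 2 + 1  ⟹  1 = (2)·8 + (-3)·5
So (-3)·5 ≡ 1 (mod 8), i.e. 5^(-1) ≡ -3 ≡ 5 (mod 8).
x ≡ 5 × 1 = 5 ≡ 5 (mod 8).
Check: 15 × 5 = 75 ≡ 3 (mod 24).
x ≡ 5 (mod 8), giving 3 solutions mod 24.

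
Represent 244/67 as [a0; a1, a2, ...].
[3; 1, 1, 1, 3, 1, 4]

Euclidean algorithm steps:
244 = 3 × 67 + 43
67 = 1 × 43 + 24
43 = 1 × 24 + 19
24 = 1 × 19 + 5
19 = 3 × 5 + 4
5 = 1 × 4 + 1
4 = 4 × 1 + 0
Continued fraction: [3; 1, 1, 1, 3, 1, 4]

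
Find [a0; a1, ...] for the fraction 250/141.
[1; 1, 3, 2, 2, 6]

Euclidean algorithm steps:
250 = 1 × 141 + 109
141 = 1 × 109 + 32
109 = 3 × 32 + 13
32 = 2 × 13 + 6
13 = 2 × 6 + 1
6 = 6 × 1 + 0
Continued fraction: [1; 1, 3, 2, 2, 6]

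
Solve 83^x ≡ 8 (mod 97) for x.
6

Baby-step giant-step with step n = ⌈√97⌉ = 10.
Baby steps 83^j mod 97 (j:value) for j=0..9: 0:1, 1:83, 2:2, 3:69, 4:4, 5:41, 6:8, 7:82, 8:16, 9:67.
h = 8 is already in the table at j=6, so x = 6.
Check: 83^6 ≡ 8 (mod 97).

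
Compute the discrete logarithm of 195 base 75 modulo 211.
157

Baby-step giant-step with step n = ⌈√211⌉ = 15.
Baby steps 75^j mod 211 (j:value) for j=0..14: 0:1, 1:75, 2:139, 3:86, 4:120, 5:138, 6:11, 7:192, 8:52, 9:102, 10:54, 11:41, 12:121, 13:2, 14:150.
Giant-step multiplier: 75^(-15) ≡ 75^(210-15) = 75^195 ≡ 63 (mod 211).
Giant steps γ_i = 195·63^i mod 211: γ_0=195, γ_1=47, γ_2=7, γ_3=19, γ_4=142, γ_5=84, γ_6=17, γ_7=16, γ_8=164, γ_9=204, γ_10=192 (in table at j=7).
x = i·n + j = 10·15 + 7 = 157.
Check: 75^157 ≡ 195 (mod 211).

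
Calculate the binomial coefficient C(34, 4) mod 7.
1

Using Lucas' theorem:
Write n=34 and k=4 in base 7:
n in base 7: [4, 6]
k in base 7: [0, 4]
C(34,4) mod 7 = ∏ C(n_i, k_i) mod 7
Digit binomials (mod 7): C(4,0) = 1; C(6,4) = 15 ≡ 1
Product: 1 × 1 = 1 ≡ 1 (mod 7)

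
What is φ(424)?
208

424 = 2^3 × 53
φ(n) = n × ∏(1 - 1/p) for each prime p dividing n
φ(424) = 424 × (1 - 1/2) × (1 - 1/53) = 208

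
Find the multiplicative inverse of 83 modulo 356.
163

gcd(83, 356) = 1, so the inverse exists.
Extended Euclidean algorithm on (356, 83):
356 = 4 × 83 + 24  ⟹  24 = (1)·356 + (-4)·83
83 = 3 × 24 + 11  ⟹  11 = (-3)·356 + (13)·83
24 = 2 × 11 + 2  ⟹  2 = (7)·356 + (-30)·83
11 = 5 × 2 + 1  ⟹  1 = (-38)·356 + (163)·83
So (163)·83 ≡ 1 (mod 356), i.e. 83^(-1) ≡ 163 (mod 356).
Check: 83 × 163 = 13529 ≡ 1 (mod 356)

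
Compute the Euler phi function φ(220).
80

220 = 2^2 × 5 × 11
φ(n) = n × ∏(1 - 1/p) for each prime p dividing n
φ(220) = 220 × (1 - 1/2) × (1 - 1/5) × (1 - 1/11) = 80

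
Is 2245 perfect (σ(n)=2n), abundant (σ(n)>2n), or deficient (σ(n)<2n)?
deficient

Proper divisors of 2245: sum = 1 + 5 + 449 = 455
Since 455 < 2245, 2245 is deficient.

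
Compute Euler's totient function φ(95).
72

95 = 5 × 19
φ(n) = n × ∏(1 - 1/p) for each prime p dividing n
φ(95) = 95 × (1 - 1/5) × (1 - 1/19) = 72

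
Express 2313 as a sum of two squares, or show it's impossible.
3² + 48² (a=3, b=48)

Factorization: 2313 = 3^2 × 257
By Fermat: n is sum of two squares iff every prime p ≡ 3 (mod 4) appears to even power.
All primes ≡ 3 (mod 4) appear to even power.
Search a = 0, 1, 2, … for 2313 - a² a perfect square: first hit at a = 3: 2313 - 9 = 2304 = 48².
2313 = 3² + 48² = 9 + 2304 ✓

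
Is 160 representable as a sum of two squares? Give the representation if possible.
4² + 12² (a=4, b=12)

Factorization: 160 = 2^5 × 5
By Fermat: n is sum of two squares iff every prime p ≡ 3 (mod 4) appears to even power.
All primes ≡ 3 (mod 4) appear to even power.
Search a = 0, 1, 2, … for 160 - a² a perfect square: first hit at a = 4: 160 - 16 = 144 = 12².
160 = 4² + 12² = 16 + 144 ✓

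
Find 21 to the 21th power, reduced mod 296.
85

Repeated squaring. Binary of 21 = 10101.
21^1 ≡ 21 (mod 296); 21^2 ≡ 145 (mod 296); 21^4 ≡ 9 (mod 296); 21^8 ≡ 81 (mod 296); 21^16 ≡ 49 (mod 296)
21^21 = 21^1 × 21^4 × 21^16 ≡ 85 (mod 296)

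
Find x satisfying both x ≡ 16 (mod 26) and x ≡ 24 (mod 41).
926

Using Chinese Remainder Theorem:
M = 26 × 41 = 1066
M1 = 41, M2 = 26
y1 = 41^(-1) mod 26 = 7
y2 = 26^(-1) mod 41 = 30
x = (16×41×7 + 24×26×30) mod 1066 = 926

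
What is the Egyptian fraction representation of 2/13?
1/7 + 1/91

Greedy algorithm:
2/13: ceiling(13/2) = 7, use 1/7
1/91: ceiling(91/1) = 91, use 1/91
Result: 2/13 = 1/7 + 1/91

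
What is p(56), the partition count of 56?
526823

p(n) counts ways to write n as a sum of positive integers (order ignored).
Euler's pentagonal recurrence: p(k) = p(k-1) + p(k-2) - p(k-5) - p(k-7) + p(k-12) + p(k-15) - ... (offsets j(3j∓1)/2, signs ++--, p(0)=1, p(<0)=0).
DP table for k = 0..55: p(0)=1, p(1)=1, p(2)=2, p(3)=3, p(4)=5, p(5)=7, p(6)=11, p(7)=15, p(8)=22, p(9)=30, p(10)=42, p(11)=56, p(12)=77, p(13)=101, p(14)=135, p(15)=176, p(16)=231, p(17)=297, p(18)=385, p(19)=490, p(20)=627, p(21)=792, p(22)=1002, p(23)=1255, p(24)=1575, p(25)=1958, p(26)=2436, p(27)=3010, p(28)=3718, p(29)=4565, p(30)=5604, p(31)=6842, p(32)=8349, p(33)=10143, p(34)=12310, p(35)=14883, p(36)=17977, p(37)=21637, p(38)=26015, p(39)=31185, p(40)=37338, p(41)=44583, p(42)=53174, p(43)=63261, p(44)=75175, p(45)=89134, p(46)=105558, p(47)=124754, p(48)=147273, p(49)=173525, p(50)=204226, p(51)=239943, p(52)=281589, p(53)=329931, p(54)=386155, p(55)=451276.
Final step: p(56) = p(55) + p(54) - p(51) - p(49) + p(44) + p(41) - p(34) - p(30) + p(21) + p(16) - p(5)
= 451276 + 386155 - 239943 - 173525 + 75175 + 44583 - 12310 - 5604 + 792 + 231 - 7
= 526823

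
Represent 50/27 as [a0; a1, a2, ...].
[1; 1, 5, 1, 3]

Euclidean algorithm steps:
50 = 1 × 27 + 23
27 = 1 × 23 + 4
23 = 5 × 4 + 3
4 = 1 × 3 + 1
3 = 3 × 1 + 0
Continued fraction: [1; 1, 5, 1, 3]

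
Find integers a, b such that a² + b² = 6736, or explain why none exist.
56² + 60² (a=56, b=60)

Factorization: 6736 = 2^4 × 421
By Fermat: n is sum of two squares iff every prime p ≡ 3 (mod 4) appears to even power.
All primes ≡ 3 (mod 4) appear to even power.
Search a = 0, 1, 2, … for 6736 - a² a perfect square: first hit at a = 56: 6736 - 3136 = 3600 = 60².
6736 = 56² + 60² = 3136 + 3600 ✓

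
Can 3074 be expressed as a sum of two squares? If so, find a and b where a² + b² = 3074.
7² + 55² (a=7, b=55)

Factorization: 3074 = 2 × 29 × 53
By Fermat: n is sum of two squares iff every prime p ≡ 3 (mod 4) appears to even power.
All primes ≡ 3 (mod 4) appear to even power.
Search a = 0, 1, 2, … for 3074 - a² a perfect square: first hit at a = 7: 3074 - 49 = 3025 = 55².
3074 = 7² + 55² = 49 + 3025 ✓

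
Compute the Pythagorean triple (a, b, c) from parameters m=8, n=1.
(63, 16, 65)

Euclid's formula: a = m² - n², b = 2mn, c = m² + n²
m = 8, n = 1
a = 8² - 1² = 64 - 1 = 63
b = 2 × 8 × 1 = 16
c = 8² + 1² = 64 + 1 = 65
Verification: 63² + 16² = 3969 + 256 = 4225 = 65² ✓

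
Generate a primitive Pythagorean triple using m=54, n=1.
(2915, 108, 2917)

Euclid's formula: a = m² - n², b = 2mn, c = m² + n²
m = 54, n = 1
a = 54² - 1² = 2916 - 1 = 2915
b = 2 × 54 × 1 = 108
c = 54² + 1² = 2916 + 1 = 2917
Verification: 2915² + 108² = 8497225 + 11664 = 8508889 = 2917² ✓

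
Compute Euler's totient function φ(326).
162

326 = 2 × 163
φ(n) = n × ∏(1 - 1/p) for each prime p dividing n
φ(326) = 326 × (1 - 1/2) × (1 - 1/163) = 162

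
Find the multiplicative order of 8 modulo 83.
82

83 is prime, so ord(8) divides φ(83) = 82.
Divisors of 82: 1, 2, 41, 82.
Repeated squaring: 8^1 ≡ 8, 8^2 ≡ 64, 8^4 ≡ 29, 8^8 ≡ 11, 8^16 ≡ 38, 8^32 ≡ 33, 8^64 ≡ 10 (mod 83).
Test 8^d mod 83 for each divisor d in increasing order:
8^1 ≡ 8
8^2 ≡ 64
8^41 = 8^32·8^8·8^1 ≡ 82
8^82 = 8^64·8^16·8^2 ≡ 1  ← first divisor giving 1
The order is 82.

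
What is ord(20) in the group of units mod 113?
112

113 is prime, so ord(20) divides φ(113) = 112.
Divisors of 112: 1, 2, 4, 7, 8, 14, 16, 28, 56, 112.
Repeated squaring: 20^1 ≡ 20, 20^2 ≡ 61, 20^4 ≡ 105, 20^8 ≡ 64, 20^16 ≡ 28, 20^32 ≡ 106, 20^64 ≡ 49 (mod 113).
Test 20^d mod 113 for each divisor d in increasing order:
20^1 ≡ 20
20^2 ≡ 61
20^4 ≡ 105
20^7 = 20^4·20^2·20^1 ≡ 71
20^8 ≡ 64
20^14 = 20^8·20^4·20^2 ≡ 69
20^16 ≡ 28
20^28 = 20^16·20^8·20^4 ≡ 15
20^56 = 20^32·20^16·20^8 ≡ 112
20^112 = 20^64·20^32·20^16 ≡ 1  ← first divisor giving 1
The order is 112.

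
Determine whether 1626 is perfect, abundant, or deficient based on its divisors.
abundant

Proper divisors of 1626: sum = 1 + 2 + 3 + 6 + 271 + 542 + 813 = 1638
Since 1638 > 1626, 1626 is abundant.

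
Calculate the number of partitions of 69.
3554345

p(n) counts ways to write n as a sum of positive integers (order ignored).
Euler's pentagonal recurrence: p(k) = p(k-1) + p(k-2) - p(k-5) - p(k-7) + p(k-12) + p(k-15) - ... (offsets j(3j∓1)/2, signs ++--, p(0)=1, p(<0)=0).
DP table for k = 0..68: p(0)=1, p(1)=1, p(2)=2, p(3)=3, p(4)=5, p(5)=7, p(6)=11, p(7)=15, p(8)=22, p(9)=30, p(10)=42, p(11)=56, p(12)=77, p(13)=101, p(14)=135, p(15)=176, p(16)=231, p(17)=297, p(18)=385, p(19)=490, p(20)=627, p(21)=792, p(22)=1002, p(23)=1255, p(24)=1575, p(25)=1958, p(26)=2436, p(27)=3010, p(28)=3718, p(29)=4565, p(30)=5604, p(31)=6842, p(32)=8349, p(33)=10143, p(34)=12310, p(35)=14883, p(36)=17977, p(37)=21637, p(38)=26015, p(39)=31185, p(40)=37338, p(41)=44583, p(42)=53174, p(43)=63261, p(44)=75175, p(45)=89134, p(46)=105558, p(47)=124754, p(48)=147273, p(49)=173525, p(50)=204226, p(51)=239943, p(52)=281589, p(53)=329931, p(54)=386155, p(55)=451276, p(56)=526823, p(57)=614154, p(58)=715220, p(59)=831820, p(60)=966467, p(61)=1121505, p(62)=1300156, p(63)=1505499, p(64)=1741630, p(65)=2012558, p(66)=2323520, p(67)=2679689, p(68)=3087735.
Final step: p(69) = p(68) + p(67) - p(64) - p(62) + p(57) + p(54) - p(47) - p(43) + p(34) + p(29) - p(18) - p(12)
= 3087735 + 2679689 - 1741630 - 1300156 + 614154 + 386155 - 124754 - 63261 + 12310 + 4565 - 385 - 77
= 3554345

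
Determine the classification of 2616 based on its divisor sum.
abundant

Proper divisors of 2616: sum = 1 + 2 + 3 + 4 + 6 + 8 + 12 + 24 + 109 + 218 + 327 + 436 + 654 + 872 + 1308 = 3984
Since 3984 > 2616, 2616 is abundant.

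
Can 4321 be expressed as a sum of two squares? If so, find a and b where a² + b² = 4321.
15² + 64² (a=15, b=64)

Factorization: 4321 = 29 × 149
By Fermat: n is sum of two squares iff every prime p ≡ 3 (mod 4) appears to even power.
All primes ≡ 3 (mod 4) appear to even power.
Search a = 0, 1, 2, … for 4321 - a² a perfect square: first hit at a = 15: 4321 - 225 = 4096 = 64².
4321 = 15² + 64² = 225 + 4096 ✓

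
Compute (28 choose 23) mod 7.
0

Using Lucas' theorem:
Write n=28 and k=23 in base 7:
n in base 7: [4, 0]
k in base 7: [3, 2]
C(28,23) mod 7 = ∏ C(n_i, k_i) mod 7
Digit binomials (mod 7): C(4,3) = 4; C(0,2) = 0 (k_i > n_i)
Product: 4 × 0 = 0 ≡ 0 (mod 7)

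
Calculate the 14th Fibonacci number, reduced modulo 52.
13

Matrix identity: Q^n = [[F_(n+1), F_n], [F_n, F_(n-1)]] with Q = [[1,1],[1,0]].
n = 14 = 1110₂. Square-and-multiply, entries mod 52:
Q^1 = [[1,1],[1,0]]
Q^3 = (Q^1)²·Q = [[3,2],[2,1]]
Q^7 = (Q^3)²·Q = [[21,13],[13,8]]
Q^14 = (Q^7)² = [[38,13],[13,25]]
F_14 mod 52 = Q^14[0][1] = 13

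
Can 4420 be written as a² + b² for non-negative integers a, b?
8² + 66² (a=8, b=66)

Factorization: 4420 = 2^2 × 5 × 13 × 17
By Fermat: n is sum of two squares iff every prime p ≡ 3 (mod 4) appears to even power.
All primes ≡ 3 (mod 4) appear to even power.
Search a = 0, 1, 2, … for 4420 - a² a perfect square: first hit at a = 8: 4420 - 64 = 4356 = 66².
4420 = 8² + 66² = 64 + 4356 ✓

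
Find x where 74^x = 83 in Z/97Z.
37

Baby-step giant-step with step n = ⌈√97⌉ = 10.
Baby steps 74^j mod 97 (j:value) for j=0..9: 0:1, 1:74, 2:44, 3:55, 4:93, 5:92, 6:18, 7:71, 8:16, 9:20.
Giant-step multiplier: 74^(-10) ≡ 74^(96-10) = 74^86 ≡ 66 (mod 97).
Giant steps γ_i = 83·66^i mod 97: γ_0=83, γ_1=46, γ_2=29, γ_3=71 (in table at j=7).
x = i·n + j = 3·10 + 7 = 37.
Check: 74^37 ≡ 83 (mod 97).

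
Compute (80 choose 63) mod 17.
4

Using Lucas' theorem:
Write n=80 and k=63 in base 17:
n in base 17: [4, 12]
k in base 17: [3, 12]
C(80,63) mod 17 = ∏ C(n_i, k_i) mod 17
Digit binomials (mod 17): C(4,3) = 4; C(12,12) = 1
Product: 4 × 1 = 4 ≡ 4 (mod 17)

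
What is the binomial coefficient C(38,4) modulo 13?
1

Using Lucas' theorem:
Write n=38 and k=4 in base 13:
n in base 13: [2, 12]
k in base 13: [0, 4]
C(38,4) mod 13 = ∏ C(n_i, k_i) mod 13
Digit binomials (mod 13): C(2,0) = 1; C(12,4) = 495 ≡ 1
Product: 1 × 1 = 1 ≡ 1 (mod 13)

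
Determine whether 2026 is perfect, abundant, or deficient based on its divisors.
deficient

Proper divisors of 2026: sum = 1 + 2 + 1013 = 1016
Since 1016 < 2026, 2026 is deficient.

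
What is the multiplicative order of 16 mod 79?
39

79 is prime, so ord(16) divides φ(79) = 78.
Divisors of 78: 1, 2, 3, 6, 13, 26, 39, 78.
Repeated squaring: 16^1 ≡ 16, 16^2 ≡ 19, 16^4 ≡ 45, 16^8 ≡ 50, 16^16 ≡ 51, 16^32 ≡ 73, 16^64 ≡ 36 (mod 79).
Test 16^d mod 79 for each divisor d in increasing order:
16^1 ≡ 16
16^2 ≡ 19
16^3 = 16^2·16^1 ≡ 67
16^6 = 16^4·16^2 ≡ 65
16^13 = 16^8·16^4·16^1 ≡ 55
16^26 = 16^16·16^8·16^2 ≡ 23
16^39 = 16^32·16^4·16^2·16^1 ≡ 1  ← first divisor giving 1
The order is 39.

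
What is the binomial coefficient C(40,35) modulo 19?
0

Using Lucas' theorem:
Write n=40 and k=35 in base 19:
n in base 19: [2, 2]
k in base 19: [1, 16]
C(40,35) mod 19 = ∏ C(n_i, k_i) mod 19
Digit binomials (mod 19): C(2,1) = 2; C(2,16) = 0 (k_i > n_i)
Product: 2 × 0 = 0 ≡ 0 (mod 19)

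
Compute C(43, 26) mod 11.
3

Using Lucas' theorem:
Write n=43 and k=26 in base 11:
n in base 11: [3, 10]
k in base 11: [2, 4]
C(43,26) mod 11 = ∏ C(n_i, k_i) mod 11
Digit binomials (mod 11): C(3,2) = 3; C(10,4) = 210 ≡ 1
Product: 3 × 1 = 3 ≡ 3 (mod 11)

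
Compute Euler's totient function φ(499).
498

499 = 499
φ(n) = n × ∏(1 - 1/p) for each prime p dividing n
φ(499) = 499 × (1 - 1/499) = 498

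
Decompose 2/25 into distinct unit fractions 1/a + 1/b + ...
1/13 + 1/325

Greedy algorithm:
2/25: ceiling(25/2) = 13, use 1/13
1/325: ceiling(325/1) = 325, use 1/325
Result: 2/25 = 1/13 + 1/325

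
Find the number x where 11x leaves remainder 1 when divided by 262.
143

gcd(11, 262) = 1, so the inverse exists.
Extended Euclidean algorithm on (262, 11):
262 = 23 × 11 + 9  ⟹  9 = (1)·262 + (-23)·11
11 = 1 × 9 + 2  ⟹  2 = (-1)·262 + (24)·11
9 = 4 × 2 + 1  ⟹  1 = (5)·262 + (-119)·11
So (-119)·11 ≡ 1 (mod 262), i.e. 11^(-1) ≡ -119 ≡ 143 (mod 262).
Check: 11 × 143 = 1573 ≡ 1 (mod 262)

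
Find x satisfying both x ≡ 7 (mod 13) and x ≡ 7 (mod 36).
7

Using Chinese Remainder Theorem:
M = 13 × 36 = 468
M1 = 36, M2 = 13
y1 = 36^(-1) mod 13 = 4
y2 = 13^(-1) mod 36 = 25
x = (7×36×4 + 7×13×25) mod 468 = 7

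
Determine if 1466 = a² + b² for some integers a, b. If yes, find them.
25² + 29² (a=25, b=29)

Factorization: 1466 = 2 × 733
By Fermat: n is sum of two squares iff every prime p ≡ 3 (mod 4) appears to even power.
All primes ≡ 3 (mod 4) appear to even power.
Search a = 0, 1, 2, … for 1466 - a² a perfect square: first hit at a = 25: 1466 - 625 = 841 = 29².
1466 = 25² + 29² = 625 + 841 ✓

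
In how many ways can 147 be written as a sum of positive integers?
30388671978

p(n) counts ways to write n as a sum of positive integers (order ignored).
Euler's pentagonal recurrence: p(k) = p(k-1) + p(k-2) - p(k-5) - p(k-7) + p(k-12) + p(k-15) - ... (offsets j(3j∓1)/2, signs ++--, p(0)=1, p(<0)=0).
DP table for k = 0..146: p(0)=1, p(1)=1, p(2)=2, p(3)=3, p(4)=5, p(5)=7, p(6)=11, p(7)=15, p(8)=22, p(9)=30, p(10)=42, p(11)=56, p(12)=77, p(13)=101, p(14)=135, p(15)=176, p(16)=231, p(17)=297, p(18)=385, p(19)=490, p(20)=627, p(21)=792, p(22)=1002, p(23)=1255, p(24)=1575, p(25)=1958, p(26)=2436, p(27)=3010, p(28)=3718, p(29)=4565, p(30)=5604, p(31)=6842, p(32)=8349, p(33)=10143, p(34)=12310, p(35)=14883, p(36)=17977, p(37)=21637, p(38)=26015, p(39)=31185, p(40)=37338, p(41)=44583, p(42)=53174, p(43)=63261, p(44)=75175, p(45)=89134, p(46)=105558, p(47)=124754, p(48)=147273, p(49)=173525, p(50)=204226, p(51)=239943, p(52)=281589, p(53)=329931, p(54)=386155, p(55)=451276, p(56)=526823, p(57)=614154, p(58)=715220, p(59)=831820, p(60)=966467, p(61)=1121505, p(62)=1300156, p(63)=1505499, p(64)=1741630, p(65)=2012558, p(66)=2323520, p(67)=2679689, p(68)=3087735, p(69)=3554345, p(70)=4087968, p(71)=4697205, p(72)=5392783, p(73)=6185689, p(74)=7089500, p(75)=8118264, p(76)=9289091, p(77)=10619863, p(78)=12132164, p(79)=13848650, p(80)=15796476, p(81)=18004327, p(82)=20506255, p(83)=23338469, p(84)=26543660, p(85)=30167357, p(86)=34262962, p(87)=38887673, p(88)=44108109, p(89)=49995925, p(90)=56634173, p(91)=64112359, p(92)=72533807, p(93)=82010177, p(94)=92669720, p(95)=104651419, p(96)=118114304, p(97)=133230930, p(98)=150198136, p(99)=169229875, p(100)=190569292, p(101)=214481126, p(102)=241265379, p(103)=271248950, p(104)=304801365, p(105)=342325709, p(106)=384276336, p(107)=431149389, p(108)=483502844, p(109)=541946240, p(110)=607163746, p(111)=679903203, p(112)=761002156, p(113)=851376628, p(114)=952050665, p(115)=1064144451, p(116)=1188908248, p(117)=1327710076, p(118)=1482074143, p(119)=1653668665, p(120)=1844349560, p(121)=2056148051, p(122)=2291320912, p(123)=2552338241, p(124)=2841940500, p(125)=3163127352, p(126)=3519222692, p(127)=3913864295, p(128)=4351078600, p(129)=4835271870, p(130)=5371315400, p(131)=5964539504, p(132)=6620830889, p(133)=7346629512, p(134)=8149040695, p(135)=9035836076, p(136)=10015581680, p(137)=11097645016, p(138)=12292341831, p(139)=13610949895, p(140)=15065878135, p(141)=16670689208, p(142)=18440293320, p(143)=20390982757, p(144)=22540654445, p(145)=24908858009, p(146)=27517052599.
Final step: p(147) = p(146) + p(145) - p(142) - p(140) + p(135) + p(132) - p(125) - p(121) + p(112) + p(107) - p(96) - p(90) + p(77) + p(70) - p(55) - p(47) + p(30) + p(21) - p(2)
= 27517052599 + 24908858009 - 18440293320 - 15065878135 + 9035836076 + 6620830889 - 3163127352 - 2056148051 + 761002156 + 431149389 - 118114304 - 56634173 + 10619863 + 4087968 - 451276 - 124754 + 5604 + 792 - 2
= 30388671978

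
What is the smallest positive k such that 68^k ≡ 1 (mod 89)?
44

89 is prime, so ord(68) divides φ(89) = 88.
Divisors of 88: 1, 2, 4, 8, 11, 22, 44, 88.
Repeated squaring: 68^1 ≡ 68, 68^2 ≡ 85, 68^4 ≡ 16, 68^8 ≡ 78, 68^16 ≡ 32, 68^32 ≡ 45, 68^64 ≡ 67 (mod 89).
Test 68^d mod 89 for each divisor d in increasing order:
68^1 ≡ 68
68^2 ≡ 85
68^4 ≡ 16
68^8 ≡ 78
68^11 = 68^8·68^2·68^1 ≡ 55
68^22 = 68^16·68^4·68^2 ≡ 88
68^44 = 68^32·68^8·68^4 ≡ 1  ← first divisor giving 1
The order is 44.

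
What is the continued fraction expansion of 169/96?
[1; 1, 3, 5, 1, 3]

Euclidean algorithm steps:
169 = 1 × 96 + 73
96 = 1 × 73 + 23
73 = 3 × 23 + 4
23 = 5 × 4 + 3
4 = 1 × 3 + 1
3 = 3 × 1 + 0
Continued fraction: [1; 1, 3, 5, 1, 3]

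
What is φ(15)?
8

15 = 3 × 5
φ(n) = n × ∏(1 - 1/p) for each prime p dividing n
φ(15) = 15 × (1 - 1/3) × (1 - 1/5) = 8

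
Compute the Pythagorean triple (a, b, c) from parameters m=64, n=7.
(4047, 896, 4145)

Euclid's formula: a = m² - n², b = 2mn, c = m² + n²
m = 64, n = 7
a = 64² - 7² = 4096 - 49 = 4047
b = 2 × 64 × 7 = 896
c = 64² + 7² = 4096 + 49 = 4145
Verification: 4047² + 896² = 16378209 + 802816 = 17181025 = 4145² ✓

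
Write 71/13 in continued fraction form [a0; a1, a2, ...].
[5; 2, 6]

Euclidean algorithm steps:
71 = 5 × 13 + 6
13 = 2 × 6 + 1
6 = 6 × 1 + 0
Continued fraction: [5; 2, 6]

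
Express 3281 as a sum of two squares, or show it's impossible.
16² + 55² (a=16, b=55)

Factorization: 3281 = 17 × 193
By Fermat: n is sum of two squares iff every prime p ≡ 3 (mod 4) appears to even power.
All primes ≡ 3 (mod 4) appear to even power.
Search a = 0, 1, 2, … for 3281 - a² a perfect square: first hit at a = 16: 3281 - 256 = 3025 = 55².
3281 = 16² + 55² = 256 + 3025 ✓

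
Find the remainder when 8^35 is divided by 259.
162

Repeated squaring. Binary of 35 = 100011.
8^1 ≡ 8 (mod 259); 8^2 ≡ 64 (mod 259); 8^4 ≡ 211 (mod 259); 8^8 ≡ 232 (mod 259); 8^16 ≡ 211 (mod 259); 8^32 ≡ 232 (mod 259)
8^35 = 8^1 × 8^2 × 8^32 ≡ 162 (mod 259)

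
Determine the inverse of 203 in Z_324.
83

gcd(203, 324) = 1, so the inverse exists.
Extended Euclidean algorithm on (324, 203):
324 = 1 × 203 + 121  ⟹  121 = (1)·324 + (-1)·203
203 = 1 × 121 + 82  ⟹  82 = (-1)·324 + (2)·203
121 = 1 × 82 + 39  ⟹  39 = (2)·324 + (-3)·203
82 = 2 × 39 + 4  ⟹  4 = (-5)·324 + (8)·203
39 = 9 × 4 + 3  ⟹  3 = (47)·324 + (-75)·203
4 = 1 × 3 + 1  ⟹  1 = (-52)·324 + (83)·203
So (83)·203 ≡ 1 (mod 324), i.e. 203^(-1) ≡ 83 (mod 324).
Check: 203 × 83 = 16849 ≡ 1 (mod 324)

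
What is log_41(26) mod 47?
5

Baby-step giant-step with step n = ⌈√47⌉ = 7.
Baby steps 41^j mod 47 (j:value) for j=0..6: 0:1, 1:41, 2:36, 3:19, 4:27, 5:26, 6:32.
h = 26 is already in the table at j=5, so x = 5.
Check: 41^5 ≡ 26 (mod 47).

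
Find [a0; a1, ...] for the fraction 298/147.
[2; 36, 1, 3]

Euclidean algorithm steps:
298 = 2 × 147 + 4
147 = 36 × 4 + 3
4 = 1 × 3 + 1
3 = 3 × 1 + 0
Continued fraction: [2; 36, 1, 3]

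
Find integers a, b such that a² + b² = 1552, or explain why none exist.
16² + 36² (a=16, b=36)

Factorization: 1552 = 2^4 × 97
By Fermat: n is sum of two squares iff every prime p ≡ 3 (mod 4) appears to even power.
All primes ≡ 3 (mod 4) appear to even power.
Search a = 0, 1, 2, … for 1552 - a² a perfect square: first hit at a = 16: 1552 - 256 = 1296 = 36².
1552 = 16² + 36² = 256 + 1296 ✓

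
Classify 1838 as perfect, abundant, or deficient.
deficient

Proper divisors of 1838: sum = 1 + 2 + 919 = 922
Since 922 < 1838, 1838 is deficient.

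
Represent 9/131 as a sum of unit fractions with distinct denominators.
1/15 + 1/492 + 1/322260

Greedy algorithm:
9/131: ceiling(131/9) = 15, use 1/15
4/1965: ceiling(1965/4) = 492, use 1/492
1/322260: ceiling(322260/1) = 322260, use 1/322260
Result: 9/131 = 1/15 + 1/492 + 1/322260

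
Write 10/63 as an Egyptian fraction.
1/7 + 1/63

Greedy algorithm:
10/63: ceiling(63/10) = 7, use 1/7
1/63: ceiling(63/1) = 63, use 1/63
Result: 10/63 = 1/7 + 1/63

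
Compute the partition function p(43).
63261

p(n) counts ways to write n as a sum of positive integers (order ignored).
Euler's pentagonal recurrence: p(k) = p(k-1) + p(k-2) - p(k-5) - p(k-7) + p(k-12) + p(k-15) - ... (offsets j(3j∓1)/2, signs ++--, p(0)=1, p(<0)=0).
DP table for k = 0..42: p(0)=1, p(1)=1, p(2)=2, p(3)=3, p(4)=5, p(5)=7, p(6)=11, p(7)=15, p(8)=22, p(9)=30, p(10)=42, p(11)=56, p(12)=77, p(13)=101, p(14)=135, p(15)=176, p(16)=231, p(17)=297, p(18)=385, p(19)=490, p(20)=627, p(21)=792, p(22)=1002, p(23)=1255, p(24)=1575, p(25)=1958, p(26)=2436, p(27)=3010, p(28)=3718, p(29)=4565, p(30)=5604, p(31)=6842, p(32)=8349, p(33)=10143, p(34)=12310, p(35)=14883, p(36)=17977, p(37)=21637, p(38)=26015, p(39)=31185, p(40)=37338, p(41)=44583, p(42)=53174.
Final step: p(43) = p(42) + p(41) - p(38) - p(36) + p(31) + p(28) - p(21) - p(17) + p(8) + p(3)
= 53174 + 44583 - 26015 - 17977 + 6842 + 3718 - 792 - 297 + 22 + 3
= 63261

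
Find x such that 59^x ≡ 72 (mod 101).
29

Baby-step giant-step with step n = ⌈√101⌉ = 11.
Baby steps 59^j mod 101 (j:value) for j=0..10: 0:1, 1:59, 2:47, 3:46, 4:88, 5:41, 6:96, 7:8, 8:68, 9:73, 10:65.
Giant-step multiplier: 59^(-11) ≡ 59^(100-11) = 59^89 ≡ 67 (mod 101).
Giant steps γ_i = 72·67^i mod 101: γ_0=72, γ_1=77, γ_2=8 (in table at j=7).
x = i·n + j = 2·11 + 7 = 29.
Check: 59^29 ≡ 72 (mod 101).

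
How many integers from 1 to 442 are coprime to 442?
192

442 = 2 × 13 × 17
φ(n) = n × ∏(1 - 1/p) for each prime p dividing n
φ(442) = 442 × (1 - 1/2) × (1 - 1/13) × (1 - 1/17) = 192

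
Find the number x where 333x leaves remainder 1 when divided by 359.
69

gcd(333, 359) = 1, so the inverse exists.
Extended Euclidean algorithm on (359, 333):
359 = 1 × 333 + 26  ⟹  26 = (1)·359 + (-1)·333
333 = 12 × 26 + 21  ⟹  21 = (-12)·359 + (13)·333
26 = 1 × 21 + 5  ⟹  5 = (13)·359 + (-14)·333
21 = 4 × 5 + 1  ⟹  1 = (-64)·359 + (69)·333
So (69)·333 ≡ 1 (mod 359), i.e. 333^(-1) ≡ 69 (mod 359).
Check: 333 × 69 = 22977 ≡ 1 (mod 359)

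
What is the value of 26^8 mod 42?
4

Repeated squaring. Binary of 8 = 1000.
26^1 ≡ 26 (mod 42); 26^2 ≡ 4 (mod 42); 26^4 ≡ 16 (mod 42); 26^8 ≡ 4 (mod 42)
26^8 = 26^8 ≡ 4 (mod 42)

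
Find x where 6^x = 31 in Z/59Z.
51

Baby-step giant-step with step n = ⌈√59⌉ = 8.
Baby steps 6^j mod 59 (j:value) for j=0..7: 0:1, 1:6, 2:36, 3:39, 4:57, 5:47, 6:46, 7:40.
Giant-step multiplier: 6^(-8) ≡ 6^(58-8) = 6^50 ≡ 15 (mod 59).
Giant steps γ_i = 31·15^i mod 59: γ_0=31, γ_1=52, γ_2=13, γ_3=18, γ_4=34, γ_5=38, γ_6=39 (in table at j=3).
x = i·n + j = 6·8 + 3 = 51.
Check: 6^51 ≡ 31 (mod 59).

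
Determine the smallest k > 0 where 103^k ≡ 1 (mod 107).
106

107 is prime, so ord(103) divides φ(107) = 106.
Divisors of 106: 1, 2, 53, 106.
Repeated squaring: 103^1 ≡ 103, 103^2 ≡ 16, 103^4 ≡ 42, 103^8 ≡ 52, 103^16 ≡ 29, 103^32 ≡ 92, 103^64 ≡ 11 (mod 107).
Test 103^d mod 107 for each divisor d in increasing order:
103^1 ≡ 103
103^2 ≡ 16
103^53 = 103^32·103^16·103^4·103^1 ≡ 106
103^106 = 103^64·103^32·103^8·103^2 ≡ 1  ← first divisor giving 1
The order is 106.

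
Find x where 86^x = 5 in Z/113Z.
9

Baby-step giant-step with step n = ⌈√113⌉ = 11.
Baby steps 86^j mod 113 (j:value) for j=0..10: 0:1, 1:86, 2:51, 3:92, 4:2, 5:59, 6:102, 7:71, 8:4, 9:5, 10:91.
h = 5 is already in the table at j=9, so x = 9.
Check: 86^9 ≡ 5 (mod 113).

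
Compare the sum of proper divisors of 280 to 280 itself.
abundant

Proper divisors of 280: sum = 1 + 2 + 4 + 5 + 7 + 8 + 10 + 14 + 20 + 28 + 35 + 40 + 56 + 70 + 140 = 440
Since 440 > 280, 280 is abundant.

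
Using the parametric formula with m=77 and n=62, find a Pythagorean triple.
(2085, 9548, 9773)

Euclid's formula: a = m² - n², b = 2mn, c = m² + n²
m = 77, n = 62
a = 77² - 62² = 5929 - 3844 = 2085
b = 2 × 77 × 62 = 9548
c = 77² + 62² = 5929 + 3844 = 9773
Verification: 2085² + 9548² = 4347225 + 91164304 = 95511529 = 9773² ✓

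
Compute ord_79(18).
13

79 is prime, so ord(18) divides φ(79) = 78.
Divisors of 78: 1, 2, 3, 6, 13, 26, 39, 78.
Repeated squaring: 18^1 ≡ 18, 18^2 ≡ 8, 18^4 ≡ 64, 18^8 ≡ 67, 18^16 ≡ 65, 18^32 ≡ 38, 18^64 ≡ 22 (mod 79).
Test 18^d mod 79 for each divisor d in increasing order:
18^1 ≡ 18
18^2 ≡ 8
18^3 = 18^2·18^1 ≡ 65
18^6 = 18^4·18^2 ≡ 38
18^13 = 18^8·18^4·18^1 ≡ 1  ← first divisor giving 1
The order is 13.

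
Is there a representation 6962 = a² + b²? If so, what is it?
59² + 59² (a=59, b=59)

Factorization: 6962 = 2 × 59^2
By Fermat: n is sum of two squares iff every prime p ≡ 3 (mod 4) appears to even power.
All primes ≡ 3 (mod 4) appear to even power.
Search a = 0, 1, 2, … for 6962 - a² a perfect square: first hit at a = 59: 6962 - 3481 = 3481 = 59².
6962 = 59² + 59² = 3481 + 3481 ✓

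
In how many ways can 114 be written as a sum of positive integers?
952050665

p(n) counts ways to write n as a sum of positive integers (order ignored).
Euler's pentagonal recurrence: p(k) = p(k-1) + p(k-2) - p(k-5) - p(k-7) + p(k-12) + p(k-15) - ... (offsets j(3j∓1)/2, signs ++--, p(0)=1, p(<0)=0).
DP table for k = 0..113: p(0)=1, p(1)=1, p(2)=2, p(3)=3, p(4)=5, p(5)=7, p(6)=11, p(7)=15, p(8)=22, p(9)=30, p(10)=42, p(11)=56, p(12)=77, p(13)=101, p(14)=135, p(15)=176, p(16)=231, p(17)=297, p(18)=385, p(19)=490, p(20)=627, p(21)=792, p(22)=1002, p(23)=1255, p(24)=1575, p(25)=1958, p(26)=2436, p(27)=3010, p(28)=3718, p(29)=4565, p(30)=5604, p(31)=6842, p(32)=8349, p(33)=10143, p(34)=12310, p(35)=14883, p(36)=17977, p(37)=21637, p(38)=26015, p(39)=31185, p(40)=37338, p(41)=44583, p(42)=53174, p(43)=63261, p(44)=75175, p(45)=89134, p(46)=105558, p(47)=124754, p(48)=147273, p(49)=173525, p(50)=204226, p(51)=239943, p(52)=281589, p(53)=329931, p(54)=386155, p(55)=451276, p(56)=526823, p(57)=614154, p(58)=715220, p(59)=831820, p(60)=966467, p(61)=1121505, p(62)=1300156, p(63)=1505499, p(64)=1741630, p(65)=2012558, p(66)=2323520, p(67)=2679689, p(68)=3087735, p(69)=3554345, p(70)=4087968, p(71)=4697205, p(72)=5392783, p(73)=6185689, p(74)=7089500, p(75)=8118264, p(76)=9289091, p(77)=10619863, p(78)=12132164, p(79)=13848650, p(80)=15796476, p(81)=18004327, p(82)=20506255, p(83)=23338469, p(84)=26543660, p(85)=30167357, p(86)=34262962, p(87)=38887673, p(88)=44108109, p(89)=49995925, p(90)=56634173, p(91)=64112359, p(92)=72533807, p(93)=82010177, p(94)=92669720, p(95)=104651419, p(96)=118114304, p(97)=133230930, p(98)=150198136, p(99)=169229875, p(100)=190569292, p(101)=214481126, p(102)=241265379, p(103)=271248950, p(104)=304801365, p(105)=342325709, p(106)=384276336, p(107)=431149389, p(108)=483502844, p(109)=541946240, p(110)=607163746, p(111)=679903203, p(112)=761002156, p(113)=851376628.
Final step: p(114) = p(113) + p(112) - p(109) - p(107) + p(102) + p(99) - p(92) - p(88) + p(79) + p(74) - p(63) - p(57) + p(44) + p(37) - p(22) - p(14)
= 851376628 + 761002156 - 541946240 - 431149389 + 241265379 + 169229875 - 72533807 - 44108109 + 13848650 + 7089500 - 1505499 - 614154 + 75175 + 21637 - 1002 - 135
= 952050665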